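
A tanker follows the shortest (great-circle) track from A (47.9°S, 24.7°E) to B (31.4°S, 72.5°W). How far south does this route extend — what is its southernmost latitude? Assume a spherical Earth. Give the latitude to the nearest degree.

The great circle lies in the plane with unit normal n̂ = (p₁ × p₂)/|p₁ × p₂|.
Here n̂_z ≈ -0.598; the vertex latitude is φ_max = arccos|n̂_z| ≈ 53.3°.
Check via Clairaut: cos φ_max = |cos φ₁| · sin C = cos(47.9°)·sin(116.8°) ≈ 0.598, again giving ≈ 53.3°.

≈ 53°S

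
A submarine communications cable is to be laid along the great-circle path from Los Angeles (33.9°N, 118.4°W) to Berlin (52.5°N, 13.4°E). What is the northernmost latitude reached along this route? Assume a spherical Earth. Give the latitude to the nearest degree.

≈ 68°N

The great circle lies in the plane with unit normal n̂ = (p₁ × p₂)/|p₁ × p₂|.
Here n̂_z ≈ +0.379; the vertex latitude is φ_max = arccos|n̂_z| ≈ 67.7°.
Check via Clairaut: cos φ_max = |cos φ₁| · sin C = cos(33.9°)·sin(27.2°) ≈ 0.379, again giving ≈ 67.7°.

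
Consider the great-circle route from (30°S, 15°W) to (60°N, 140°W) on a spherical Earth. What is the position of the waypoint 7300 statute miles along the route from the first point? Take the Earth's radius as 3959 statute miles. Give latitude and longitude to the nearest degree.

Write both endpoints as unit vectors p₁, p₂ with components (cos φ cos λ, cos φ sin λ, sin φ).
The central angle between the endpoints is δ = arccos(p₁·p₂) ≈ 2.320 rad (133.0°). The total great-circle distance is δ·R ≈ 2.320 × 3959 ≈ 9187 mi, so the target fraction is f = 7300/9187 ≈ 0.795.
Interpolate at f ≈ 0.795 with slerp weights a = sin((1−f)δ)/sin δ ≈ 0.627, b = sin(fδ)/sin δ ≈ 1.316.
p = a·p₁ + b·p₂ ≈ (0.020, -0.563, 0.826); φ = arcsin(p_z) ≈ 55.69°, λ = atan2(p_y, p_x) ≈ -87.93°.

≈ (56°N, 88°W)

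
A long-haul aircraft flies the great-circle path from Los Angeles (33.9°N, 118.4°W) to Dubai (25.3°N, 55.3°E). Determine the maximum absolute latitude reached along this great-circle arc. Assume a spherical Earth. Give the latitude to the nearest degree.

The great circle lies in the plane with unit normal n̂ = (p₁ × p₂)/|p₁ × p₂|.
Here n̂_z ≈ +0.096; the vertex latitude is φ_max = arccos|n̂_z| ≈ 84.5°.
Check via Clairaut: cos φ_max = |cos φ₁| · sin C = cos(33.9°)·sin(6.6°) ≈ 0.096, again giving ≈ 84.5°.

≈ 85°N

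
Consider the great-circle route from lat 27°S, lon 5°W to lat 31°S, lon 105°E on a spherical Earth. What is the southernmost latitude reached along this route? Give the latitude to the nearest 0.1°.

The great circle lies in the plane with unit normal n̂ = (p₁ × p₂)/|p₁ × p₂|.
Here n̂_z ≈ +0.718; the vertex latitude is φ_max = arccos|n̂_z| ≈ 44.1°.
Check via Clairaut: cos φ_max = |cos φ₁| · sin C = cos(27.0°)·sin(126.3°) ≈ 0.718, again giving ≈ 44.1°.

≈ 44.1°S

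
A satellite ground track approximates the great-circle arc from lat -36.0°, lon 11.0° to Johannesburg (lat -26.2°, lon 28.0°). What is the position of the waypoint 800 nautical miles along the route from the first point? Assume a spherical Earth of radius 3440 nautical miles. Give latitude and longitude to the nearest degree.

≈ lat -29°, lon 24°

Write both endpoints as unit vectors p₁, p₂ with components (cos φ cos λ, cos φ sin λ, sin φ).
The central angle between the endpoints is δ = arccos(p₁·p₂) ≈ 0.306 rad (17.5°). The total great-circle distance is δ·R ≈ 0.306 × 3440 ≈ 1051 nmi, so the target fraction is f = 800/1051 ≈ 0.761.
Interpolate at f ≈ 0.761 with slerp weights a = sin((1−f)δ)/sin δ ≈ 0.242, b = sin(fδ)/sin δ ≈ 0.766.
p = a·p₁ + b·p₂ ≈ (0.799, 0.360, -0.481); φ = arcsin(p_z) ≈ -28.73°, λ = atan2(p_y, p_x) ≈ 24.25°.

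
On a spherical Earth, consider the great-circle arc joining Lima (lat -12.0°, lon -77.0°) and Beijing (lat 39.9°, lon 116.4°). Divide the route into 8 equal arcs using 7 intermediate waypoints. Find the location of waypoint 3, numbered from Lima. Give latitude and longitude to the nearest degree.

≈ lat 40°, lon -99°

From cos δ = sin φ₁ sin φ₂ + cos φ₁ cos φ₂ cos Δλ, the central angle is δ ≈ 2.613 rad (149.7°).
Interpolate at f = 3/8 with slerp weights a = sin((1−f)δ)/sin δ ≈ 1.978, b = sin(fδ)/sin δ ≈ 1.645.
p = a·p₁ + b·p₂ ≈ (-0.126, -0.754, 0.644); φ = arcsin(p_z) ≈ 40.11°, λ = atan2(p_y, p_x) ≈ -99.49°.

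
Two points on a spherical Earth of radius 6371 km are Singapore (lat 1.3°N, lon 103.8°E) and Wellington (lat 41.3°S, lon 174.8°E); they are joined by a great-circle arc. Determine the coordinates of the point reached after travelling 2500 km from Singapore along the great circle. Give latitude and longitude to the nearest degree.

Convert each endpoint to a unit vector on the sphere (x = cos φ cos λ, y = cos φ sin λ, z = sin φ).
The central angle between the endpoints is δ = arccos(p₁·p₂) ≈ 1.339 rad (76.7°). The total great-circle distance is δ·R ≈ 1.339 × 6371 ≈ 8532 km, so the target fraction is f = 2500/8532 ≈ 0.293.
Interpolate at f ≈ 0.293 with slerp weights a = sin((1−f)δ)/sin δ ≈ 0.834, b = sin(fδ)/sin δ ≈ 0.393.
p = a·p₁ + b·p₂ ≈ (-0.493, 0.836, -0.240); φ = arcsin(p_z) ≈ -13.91°, λ = atan2(p_y, p_x) ≈ 120.51°.

≈ lat 14°S, lon 121°E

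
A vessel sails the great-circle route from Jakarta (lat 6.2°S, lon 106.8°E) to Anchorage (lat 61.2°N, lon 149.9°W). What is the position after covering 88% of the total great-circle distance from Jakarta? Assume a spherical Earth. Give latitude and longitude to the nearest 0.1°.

≈ lat 60.7°N, lon 175.2°W

From cos δ = sin φ₁ sin φ₂ + cos φ₁ cos φ₂ cos Δλ, the central angle is δ ≈ 1.777 rad (101.8°).
Interpolate at f = 0.88 with slerp weights a = sin((1−f)δ)/sin δ ≈ 0.216, b = sin(fδ)/sin δ ≈ 1.022.
p = a·p₁ + b·p₂ ≈ (-0.488, -0.041, 0.872); φ = arcsin(p_z) ≈ 60.68°, λ = atan2(p_y, p_x) ≈ -175.19°.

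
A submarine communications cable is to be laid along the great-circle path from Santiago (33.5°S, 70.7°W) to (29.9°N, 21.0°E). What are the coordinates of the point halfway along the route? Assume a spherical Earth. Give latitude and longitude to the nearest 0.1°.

≈ (2.6°S, 23.7°W)

Write both endpoints as unit vectors p₁, p₂ with components (cos φ cos λ, cos φ sin λ, sin φ).
The central angle between the endpoints is δ = arccos(p₁·p₂) ≈ 1.872 rad (107.3°).
Interpolate at f = 1/2 with slerp weights a = sin((1−f)δ)/sin δ ≈ 0.843, b = sin(fδ)/sin δ ≈ 0.843.
p = a·p₁ + b·p₂ ≈ (0.915, -0.402, -0.045); φ = arcsin(p_z) ≈ -2.58°, λ = atan2(p_y, p_x) ≈ -23.70°.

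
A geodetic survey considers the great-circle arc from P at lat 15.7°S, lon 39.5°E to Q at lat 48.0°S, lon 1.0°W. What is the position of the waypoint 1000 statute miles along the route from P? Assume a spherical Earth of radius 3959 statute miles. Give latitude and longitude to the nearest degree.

≈ lat 27°S, lon 30°E

Convert each endpoint to a unit vector on the sphere (x = cos φ cos λ, y = cos φ sin λ, z = sin φ).
The central angle between the endpoints is δ = arccos(p₁·p₂) ≈ 0.808 rad (46.3°). The total great-circle distance is δ·R ≈ 0.808 × 3959 ≈ 3199 mi, so the target fraction is f = 1000/3199 ≈ 0.313.
Interpolate at f ≈ 0.313 with slerp weights a = sin((1−f)δ)/sin δ ≈ 0.729, b = sin(fδ)/sin δ ≈ 0.346.
p = a·p₁ + b·p₂ ≈ (0.773, 0.443, -0.454); φ = arcsin(p_z) ≈ -27.02°, λ = atan2(p_y, p_x) ≈ 29.79°.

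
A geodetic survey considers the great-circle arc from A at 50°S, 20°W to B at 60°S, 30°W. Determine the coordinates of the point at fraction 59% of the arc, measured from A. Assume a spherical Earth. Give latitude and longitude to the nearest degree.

≈ 56°S, 25°W

Write both endpoints as unit vectors p₁, p₂ with components (cos φ cos λ, cos φ sin λ, sin φ).
The central angle between the endpoints is δ = arccos(p₁·p₂) ≈ 0.201 rad (11.5°).
Interpolate at f = 0.59 with slerp weights a = sin((1−f)δ)/sin δ ≈ 0.412, b = sin(fδ)/sin δ ≈ 0.593.
p = a·p₁ + b·p₂ ≈ (0.506, -0.239, -0.829); φ = arcsin(p_z) ≈ -56.00°, λ = atan2(p_y, p_x) ≈ -25.28°.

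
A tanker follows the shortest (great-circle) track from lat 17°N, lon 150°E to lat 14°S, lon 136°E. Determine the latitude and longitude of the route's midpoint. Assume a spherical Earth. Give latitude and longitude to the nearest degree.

≈ lat 2°N, lon 143°E

From cos δ = sin φ₁ sin φ₂ + cos φ₁ cos φ₂ cos Δλ, the central angle is δ ≈ 0.592 rad (33.9°).
Interpolate at f = 1/2 with slerp weights a = sin((1−f)δ)/sin δ ≈ 0.523, b = sin(fδ)/sin δ ≈ 0.523.
p = a·p₁ + b·p₂ ≈ (-0.798, 0.602, 0.026); φ = arcsin(p_z) ≈ 1.51°, λ = atan2(p_y, p_x) ≈ 142.95°.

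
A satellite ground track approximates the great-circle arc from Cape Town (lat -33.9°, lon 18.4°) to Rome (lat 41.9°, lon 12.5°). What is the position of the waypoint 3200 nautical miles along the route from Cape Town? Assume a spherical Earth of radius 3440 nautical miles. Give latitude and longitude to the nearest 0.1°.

≈ lat 19.3°, lon 14.6°

Convert each endpoint to a unit vector on the sphere (x = cos φ cos λ, y = cos φ sin λ, z = sin φ).
The central angle between the endpoints is δ = arccos(p₁·p₂) ≈ 1.326 rad (76.0°). The total great-circle distance is δ·R ≈ 1.326 × 3440 ≈ 4563 nmi, so the target fraction is f = 3200/4563 ≈ 0.701.
Interpolate at f ≈ 0.701 with slerp weights a = sin((1−f)δ)/sin δ ≈ 0.398, b = sin(fδ)/sin δ ≈ 0.826.
p = a·p₁ + b·p₂ ≈ (0.914, 0.237, 0.330); φ = arcsin(p_z) ≈ 19.27°, λ = atan2(p_y, p_x) ≈ 14.56°.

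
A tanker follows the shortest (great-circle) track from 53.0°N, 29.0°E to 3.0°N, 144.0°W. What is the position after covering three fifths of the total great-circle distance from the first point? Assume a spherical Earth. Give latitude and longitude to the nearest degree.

Convert each endpoint to a unit vector on the sphere (x = cos φ cos λ, y = cos φ sin λ, z = sin φ).
The central angle between the endpoints is δ = arccos(p₁·p₂) ≈ 2.159 rad (123.7°).
Interpolate at f = 3/5 with slerp weights a = sin((1−f)δ)/sin δ ≈ 0.914, b = sin(fδ)/sin δ ≈ 1.157.
p = a·p₁ + b·p₂ ≈ (-0.454, -0.412, 0.790); φ = arcsin(p_z) ≈ 52.20°, λ = atan2(p_y, p_x) ≈ -137.72°.

≈ 52°N, 138°W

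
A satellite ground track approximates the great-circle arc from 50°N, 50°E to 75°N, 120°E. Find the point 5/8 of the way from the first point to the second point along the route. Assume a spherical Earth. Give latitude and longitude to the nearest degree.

Convert each endpoint to a unit vector on the sphere (x = cos φ cos λ, y = cos φ sin λ, z = sin φ).
The central angle between the endpoints is δ = arccos(p₁·p₂) ≈ 0.649 rad (37.2°).
Interpolate at f = 5/8 with slerp weights a = sin((1−f)δ)/sin δ ≈ 0.399, b = sin(fδ)/sin δ ≈ 0.653.
p = a·p₁ + b·p₂ ≈ (0.080, 0.343, 0.936); φ = arcsin(p_z) ≈ 69.39°, λ = atan2(p_y, p_x) ≈ 76.82°.

≈ 69°N, 77°E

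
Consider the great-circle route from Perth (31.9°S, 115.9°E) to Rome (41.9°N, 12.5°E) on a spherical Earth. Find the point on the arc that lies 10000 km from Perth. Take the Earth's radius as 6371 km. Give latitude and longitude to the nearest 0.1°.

≈ 27.8°N, 45.1°E

The haversine formula gives a central angle δ ≈ 2.094 rad (120.0°) between the endpoints. The total great-circle distance is δ·R ≈ 2.094 × 6371 ≈ 13339 km, so the target fraction is f = 10000/13339 ≈ 0.750.
Interpolate at f ≈ 0.750 with slerp weights a = sin((1−f)δ)/sin δ ≈ 0.578, b = sin(fδ)/sin δ ≈ 1.154.
p = a·p₁ + b·p₂ ≈ (0.625, 0.627, 0.466); φ = arcsin(p_z) ≈ 27.75°, λ = atan2(p_y, p_x) ≈ 45.11°.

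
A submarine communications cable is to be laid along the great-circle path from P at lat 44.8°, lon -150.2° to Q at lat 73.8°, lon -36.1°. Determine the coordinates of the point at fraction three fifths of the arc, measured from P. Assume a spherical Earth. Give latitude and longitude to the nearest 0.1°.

Convert each endpoint to a unit vector on the sphere (x = cos φ cos λ, y = cos φ sin λ, z = sin φ).
The central angle between the endpoints is δ = arccos(p₁·p₂) ≈ 0.933 rad (53.4°).
Interpolate at f = 3/5 with slerp weights a = sin((1−f)δ)/sin δ ≈ 0.454, b = sin(fδ)/sin δ ≈ 0.661.
p = a·p₁ + b·p₂ ≈ (-0.130, -0.269, 0.954); φ = arcsin(p_z) ≈ 72.62°, λ = atan2(p_y, p_x) ≈ -115.89°.

≈ lat 72.6°, lon -115.9°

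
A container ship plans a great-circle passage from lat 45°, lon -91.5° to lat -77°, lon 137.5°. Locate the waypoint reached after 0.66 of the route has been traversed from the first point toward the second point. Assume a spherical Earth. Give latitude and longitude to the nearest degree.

≈ lat -47°, lon -115°

Convert each endpoint to a unit vector on the sphere (x = cos φ cos λ, y = cos φ sin λ, z = sin φ).
The central angle between the endpoints is δ = arccos(p₁·p₂) ≈ 2.487 rad (142.5°).
Interpolate at f = 0.66 with slerp weights a = sin((1−f)δ)/sin δ ≈ 1.229, b = sin(fδ)/sin δ ≈ 1.639.
p = a·p₁ + b·p₂ ≈ (-0.295, -0.620, -0.727); φ = arcsin(p_z) ≈ -46.66°, λ = atan2(p_y, p_x) ≈ -115.41°.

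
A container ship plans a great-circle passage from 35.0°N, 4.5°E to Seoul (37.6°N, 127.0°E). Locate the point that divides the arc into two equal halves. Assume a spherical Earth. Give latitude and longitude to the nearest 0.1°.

≈ 56.8°N, 64.0°E

Convert each endpoint to a unit vector on the sphere (x = cos φ cos λ, y = cos φ sin λ, z = sin φ).
The central angle between the endpoints is δ = arccos(p₁·p₂) ≈ 1.570 rad (89.9°).
Interpolate at f = 1/2 with slerp weights a = sin((1−f)δ)/sin δ ≈ 0.707, b = sin(fδ)/sin δ ≈ 0.707.
p = a·p₁ + b·p₂ ≈ (0.240, 0.493, 0.836); φ = arcsin(p_z) ≈ 56.77°, λ = atan2(p_y, p_x) ≈ 64.01°.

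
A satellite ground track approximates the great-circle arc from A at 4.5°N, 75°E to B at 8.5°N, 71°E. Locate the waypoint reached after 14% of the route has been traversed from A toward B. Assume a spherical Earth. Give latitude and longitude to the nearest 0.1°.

≈ 5.1°N, 74.4°E

The haversine formula gives a central angle δ ≈ 0.098 rad (5.6°) between the endpoints.
Interpolate at f = 0.14 with slerp weights a = sin((1−f)δ)/sin δ ≈ 0.860, b = sin(fδ)/sin δ ≈ 0.140.
p = a·p₁ + b·p₂ ≈ (0.267, 0.960, 0.088); φ = arcsin(p_z) ≈ 5.06°, λ = atan2(p_y, p_x) ≈ 74.44°.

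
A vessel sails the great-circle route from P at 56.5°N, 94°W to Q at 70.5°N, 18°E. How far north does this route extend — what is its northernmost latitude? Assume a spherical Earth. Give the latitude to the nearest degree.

The great circle lies in the plane with unit normal n̂ = (p₁ × p₂)/|p₁ × p₂|.
Here n̂_z ≈ +0.245; the vertex latitude is φ_max = arccos|n̂_z| ≈ 75.8°.

≈ 76°N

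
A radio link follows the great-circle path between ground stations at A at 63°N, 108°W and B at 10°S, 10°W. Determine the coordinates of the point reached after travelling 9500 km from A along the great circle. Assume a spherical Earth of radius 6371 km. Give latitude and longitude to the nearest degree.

≈ 5°N, 18°W

Convert each endpoint to a unit vector on the sphere (x = cos φ cos λ, y = cos φ sin λ, z = sin φ).
The central angle between the endpoints is δ = arccos(p₁·p₂) ≈ 1.789 rad (102.5°). The total great-circle distance is δ·R ≈ 1.789 × 6371 ≈ 11401 km, so the target fraction is f = 9500/11401 ≈ 0.833.
Interpolate at f ≈ 0.833 with slerp weights a = sin((1−f)δ)/sin δ ≈ 0.301, b = sin(fδ)/sin δ ≈ 1.021.
p = a·p₁ + b·p₂ ≈ (0.948, -0.305, 0.091); φ = arcsin(p_z) ≈ 5.22°, λ = atan2(p_y, p_x) ≈ -17.81°.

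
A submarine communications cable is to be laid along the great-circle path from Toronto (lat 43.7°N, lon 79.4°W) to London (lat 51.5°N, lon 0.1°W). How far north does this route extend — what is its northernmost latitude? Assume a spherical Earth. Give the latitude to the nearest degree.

The great circle lies in the plane with unit normal n̂ = (p₁ × p₂)/|p₁ × p₂|.
Here n̂_z ≈ +0.566; the vertex latitude is φ_max = arccos|n̂_z| ≈ 55.5°.
Check via Clairaut: cos φ_max = |cos φ₁| · sin C = cos(43.7°)·sin(51.5°) ≈ 0.566, again giving ≈ 55.5°.

≈ 56°N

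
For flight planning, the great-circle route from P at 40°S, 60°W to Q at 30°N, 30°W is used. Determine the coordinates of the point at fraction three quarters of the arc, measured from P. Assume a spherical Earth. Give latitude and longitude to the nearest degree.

≈ 13°N, 38°W

From cos δ = sin φ₁ sin φ₂ + cos φ₁ cos φ₂ cos Δλ, the central angle is δ ≈ 1.315 rad (75.3°).
Interpolate at f = 3/4 with slerp weights a = sin((1−f)δ)/sin δ ≈ 0.334, b = sin(fδ)/sin δ ≈ 0.862.
p = a·p₁ + b·p₂ ≈ (0.774, -0.595, 0.216); φ = arcsin(p_z) ≈ 12.50°, λ = atan2(p_y, p_x) ≈ -37.52°.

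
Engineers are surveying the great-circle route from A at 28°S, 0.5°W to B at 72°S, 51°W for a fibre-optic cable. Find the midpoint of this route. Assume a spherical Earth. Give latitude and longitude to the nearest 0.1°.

Convert each endpoint to a unit vector on the sphere (x = cos φ cos λ, y = cos φ sin λ, z = sin φ).
The central angle between the endpoints is δ = arccos(p₁·p₂) ≈ 0.902 rad (51.7°).
Interpolate at f = 1/2 with slerp weights a = sin((1−f)δ)/sin δ ≈ 0.556, b = sin(fδ)/sin δ ≈ 0.556.
p = a·p₁ + b·p₂ ≈ (0.599, -0.138, -0.789); φ = arcsin(p_z) ≈ -52.11°, λ = atan2(p_y, p_x) ≈ -12.96°.

≈ 52.1°S, 13.0°W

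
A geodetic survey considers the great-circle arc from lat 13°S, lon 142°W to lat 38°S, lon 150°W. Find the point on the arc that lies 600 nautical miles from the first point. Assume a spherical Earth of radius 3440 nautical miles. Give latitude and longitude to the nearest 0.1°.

The haversine formula gives a central angle δ ≈ 0.454 rad (26.0°) between the endpoints. The total great-circle distance is δ·R ≈ 0.454 × 3440 ≈ 1561 nmi, so the target fraction is f = 600/1561 ≈ 0.384.
Interpolate at f ≈ 0.384 with slerp weights a = sin((1−f)δ)/sin δ ≈ 0.629, b = sin(fδ)/sin δ ≈ 0.396.
p = a·p₁ + b·p₂ ≈ (-0.753, -0.533, -0.385); φ = arcsin(p_z) ≈ -22.66°, λ = atan2(p_y, p_x) ≈ -144.70°.

≈ lat 22.7°S, lon 144.7°W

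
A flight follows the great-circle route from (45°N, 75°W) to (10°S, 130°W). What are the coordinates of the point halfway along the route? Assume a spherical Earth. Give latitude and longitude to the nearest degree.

Write both endpoints as unit vectors p₁, p₂ with components (cos φ cos λ, cos φ sin λ, sin φ).
The central angle between the endpoints is δ = arccos(p₁·p₂) ≈ 1.291 rad (73.9°).
Interpolate at f = 1/2 with slerp weights a = sin((1−f)δ)/sin δ ≈ 0.626, b = sin(fδ)/sin δ ≈ 0.626.
p = a·p₁ + b·p₂ ≈ (-0.282, -0.900, 0.334); φ = arcsin(p_z) ≈ 19.50°, λ = atan2(p_y, p_x) ≈ -107.38°.

≈ (20°N, 107°W)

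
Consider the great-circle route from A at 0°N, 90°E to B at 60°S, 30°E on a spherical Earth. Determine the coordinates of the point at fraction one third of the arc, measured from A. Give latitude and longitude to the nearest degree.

From cos δ = sin φ₁ sin φ₂ + cos φ₁ cos φ₂ cos Δλ, the central angle is δ ≈ 1.318 rad (75.5°).
Interpolate at f = 1/3 with slerp weights a = sin((1−f)δ)/sin δ ≈ 0.795, b = sin(fδ)/sin δ ≈ 0.439.
p = a·p₁ + b·p₂ ≈ (0.190, 0.905, -0.380); φ = arcsin(p_z) ≈ -22.36°, λ = atan2(p_y, p_x) ≈ 78.13°.

≈ 22°S, 78°E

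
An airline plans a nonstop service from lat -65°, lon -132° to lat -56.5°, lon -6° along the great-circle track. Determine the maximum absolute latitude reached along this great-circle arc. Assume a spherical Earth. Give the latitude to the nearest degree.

The great circle lies in the plane with unit normal n̂ = (p₁ × p₂)/|p₁ × p₂|.
Here n̂_z ≈ +0.240; the vertex latitude is φ_max = arccos|n̂_z| ≈ 76.1°.
Check via Clairaut: cos φ_max = |cos φ₁| · sin C = cos(65.0°)·sin(145.4°) ≈ 0.240, again giving ≈ 76.1°.

≈ -76°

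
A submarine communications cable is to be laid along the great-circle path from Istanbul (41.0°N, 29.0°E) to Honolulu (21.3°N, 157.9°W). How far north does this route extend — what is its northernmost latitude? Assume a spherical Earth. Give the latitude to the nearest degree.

The great circle lies in the plane with unit normal n̂ = (p₁ × p₂)/|p₁ × p₂|.
Here n̂_z ≈ +0.095; the vertex latitude is φ_max = arccos|n̂_z| ≈ 84.5°.

≈ 85°N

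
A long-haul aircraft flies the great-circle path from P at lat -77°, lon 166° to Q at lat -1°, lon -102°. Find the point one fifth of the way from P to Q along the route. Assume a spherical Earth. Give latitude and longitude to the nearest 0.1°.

Write both endpoints as unit vectors p₁, p₂ with components (cos φ cos λ, cos φ sin λ, sin φ).
The central angle between the endpoints is δ = arccos(p₁·p₂) ≈ 1.562 rad (89.5°).
Interpolate at f = 1/5 with slerp weights a = sin((1−f)δ)/sin δ ≈ 0.949, b = sin(fδ)/sin δ ≈ 0.307.
p = a·p₁ + b·p₂ ≈ (-0.271, -0.249, -0.930); φ = arcsin(p_z) ≈ -68.41°, λ = atan2(p_y, p_x) ≈ -137.43°.

≈ lat -68.4°, lon -137.4°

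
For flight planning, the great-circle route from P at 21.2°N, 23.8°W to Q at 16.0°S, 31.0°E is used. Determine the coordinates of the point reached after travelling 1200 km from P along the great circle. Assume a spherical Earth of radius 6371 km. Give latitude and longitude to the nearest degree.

≈ 16°N, 14°W

Write both endpoints as unit vectors p₁, p₂ with components (cos φ cos λ, cos φ sin λ, sin φ).
The central angle between the endpoints is δ = arccos(p₁·p₂) ≈ 1.141 rad (65.4°). The total great-circle distance is δ·R ≈ 1.141 × 6371 ≈ 7268 km, so the target fraction is f = 1200/7268 ≈ 0.165.
Interpolate at f ≈ 0.165 with slerp weights a = sin((1−f)δ)/sin δ ≈ 0.896, b = sin(fδ)/sin δ ≈ 0.206.
p = a·p₁ + b·p₂ ≈ (0.934, -0.235, 0.267); φ = arcsin(p_z) ≈ 15.51°, λ = atan2(p_y, p_x) ≈ -14.13°.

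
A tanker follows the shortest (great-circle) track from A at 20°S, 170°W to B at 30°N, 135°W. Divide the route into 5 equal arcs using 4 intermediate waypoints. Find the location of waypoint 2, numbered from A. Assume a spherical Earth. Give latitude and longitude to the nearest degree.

Convert each endpoint to a unit vector on the sphere (x = cos φ cos λ, y = cos φ sin λ, z = sin φ).
The central angle between the endpoints is δ = arccos(p₁·p₂) ≈ 1.052 rad (60.3°).
Interpolate at f = 2/5 with slerp weights a = sin((1−f)δ)/sin δ ≈ 0.680, b = sin(fδ)/sin δ ≈ 0.470.
p = a·p₁ + b·p₂ ≈ (-0.917, -0.399, 0.003); φ = arcsin(p_z) ≈ 0.16°, λ = atan2(p_y, p_x) ≈ -156.49°.

≈ 0°N, 156°W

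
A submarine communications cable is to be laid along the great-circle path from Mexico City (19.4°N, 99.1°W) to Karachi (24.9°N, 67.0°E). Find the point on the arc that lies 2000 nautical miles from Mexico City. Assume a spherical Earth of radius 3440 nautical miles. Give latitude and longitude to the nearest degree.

Write both endpoints as unit vectors p₁, p₂ with components (cos φ cos λ, cos φ sin λ, sin φ).
The central angle between the endpoints is δ = arccos(p₁·p₂) ≈ 2.333 rad (133.7°). The total great-circle distance is δ·R ≈ 2.333 × 3440 ≈ 8026 nmi, so the target fraction is f = 2000/8026 ≈ 0.249.
Interpolate at f ≈ 0.249 with slerp weights a = sin((1−f)δ)/sin δ ≈ 1.360, b = sin(fδ)/sin δ ≈ 0.759.
p = a·p₁ + b·p₂ ≈ (0.066, -0.633, 0.772); φ = arcsin(p_z) ≈ 50.49°, λ = atan2(p_y, p_x) ≈ -84.02°.

≈ 50°N, 84°W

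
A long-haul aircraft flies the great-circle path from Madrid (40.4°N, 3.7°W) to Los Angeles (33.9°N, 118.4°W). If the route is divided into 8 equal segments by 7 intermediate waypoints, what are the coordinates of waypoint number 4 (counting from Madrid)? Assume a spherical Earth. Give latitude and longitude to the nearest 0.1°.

≈ 54.5°N, 64.9°W

Write both endpoints as unit vectors p₁, p₂ with components (cos φ cos λ, cos φ sin λ, sin φ).
The central angle between the endpoints is δ = arccos(p₁·p₂) ≈ 1.473 rad (84.4°).
Interpolate at f = 4/8 with slerp weights a = sin((1−f)δ)/sin δ ≈ 0.675, b = sin(fδ)/sin δ ≈ 0.675.
p = a·p₁ + b·p₂ ≈ (0.246, -0.526, 0.814); φ = arcsin(p_z) ≈ 54.49°, λ = atan2(p_y, p_x) ≈ -64.89°.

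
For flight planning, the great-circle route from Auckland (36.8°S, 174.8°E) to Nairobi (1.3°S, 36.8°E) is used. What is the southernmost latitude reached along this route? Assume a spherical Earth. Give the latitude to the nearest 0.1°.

The great circle lies in the plane with unit normal n̂ = (p₁ × p₂)/|p₁ × p₂|.
Here n̂_z ≈ -0.658; the vertex latitude is φ_max = arccos|n̂_z| ≈ 48.8°.

≈ 48.8°S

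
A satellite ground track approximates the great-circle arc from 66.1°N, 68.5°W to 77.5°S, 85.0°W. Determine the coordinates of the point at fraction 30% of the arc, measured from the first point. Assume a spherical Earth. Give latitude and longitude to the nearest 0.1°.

Convert each endpoint to a unit vector on the sphere (x = cos φ cos λ, y = cos φ sin λ, z = sin φ).
The central angle between the endpoints is δ = arccos(p₁·p₂) ≈ 2.512 rad (144.0°).
Interpolate at f = 0.30 with slerp weights a = sin((1−f)δ)/sin δ ≈ 1.669, b = sin(fδ)/sin δ ≈ 1.163.
p = a·p₁ + b·p₂ ≈ (0.270, -0.880, 0.391); φ = arcsin(p_z) ≈ 23.01°, λ = atan2(p_y, p_x) ≈ -72.95°.

≈ 23.0°N, 73.0°W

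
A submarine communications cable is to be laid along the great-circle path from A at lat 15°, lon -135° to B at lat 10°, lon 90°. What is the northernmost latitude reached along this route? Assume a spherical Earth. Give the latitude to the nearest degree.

The great circle lies in the plane with unit normal n̂ = (p₁ × p₂)/|p₁ × p₂|.
Here n̂_z ≈ -0.864; the vertex latitude is φ_max = arccos|n̂_z| ≈ 30.2°.
Check via Clairaut: cos φ_max = |cos φ₁| · sin C = cos(15.0°)·sin(63.4°) ≈ 0.864, again giving ≈ 30.2°.

≈ 30°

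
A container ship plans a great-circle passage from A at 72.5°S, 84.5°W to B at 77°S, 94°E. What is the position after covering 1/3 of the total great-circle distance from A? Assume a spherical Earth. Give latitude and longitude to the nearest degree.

The haversine formula gives a central angle δ ≈ 0.532 rad (30.5°) between the endpoints.
Interpolate at f = 1/3 with slerp weights a = sin((1−f)δ)/sin δ ≈ 0.685, b = sin(fδ)/sin δ ≈ 0.348.
p = a·p₁ + b·p₂ ≈ (0.014, -0.127, -0.992); φ = arcsin(p_z) ≈ -82.66°, λ = atan2(p_y, p_x) ≈ -83.58°.

≈ 83°S, 84°W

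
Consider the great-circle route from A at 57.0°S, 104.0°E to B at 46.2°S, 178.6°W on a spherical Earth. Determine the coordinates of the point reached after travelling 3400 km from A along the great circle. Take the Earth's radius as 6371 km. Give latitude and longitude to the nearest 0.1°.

≈ 55.5°S, 160.6°E

From cos δ = sin φ₁ sin φ₂ + cos φ₁ cos φ₂ cos Δλ, the central angle is δ ≈ 0.813 rad (46.6°). The total great-circle distance is δ·R ≈ 0.813 × 6371 ≈ 5178 km, so the target fraction is f = 3400/5178 ≈ 0.657.
Interpolate at f ≈ 0.657 with slerp weights a = sin((1−f)δ)/sin δ ≈ 0.379, b = sin(fδ)/sin δ ≈ 0.701.
p = a·p₁ + b·p₂ ≈ (-0.535, 0.189, -0.824); φ = arcsin(p_z) ≈ -55.46°, λ = atan2(p_y, p_x) ≈ 160.57°.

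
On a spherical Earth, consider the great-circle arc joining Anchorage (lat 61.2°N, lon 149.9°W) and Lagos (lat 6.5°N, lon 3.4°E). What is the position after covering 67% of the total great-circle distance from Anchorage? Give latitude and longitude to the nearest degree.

From cos δ = sin φ₁ sin φ₂ + cos φ₁ cos φ₂ cos Δλ, the central angle is δ ≈ 1.905 rad (109.2°).
Interpolate at f = 0.67 with slerp weights a = sin((1−f)δ)/sin δ ≈ 0.623, b = sin(fδ)/sin δ ≈ 1.013.
p = a·p₁ + b·p₂ ≈ (0.745, -0.091, 0.660); φ = arcsin(p_z) ≈ 41.33°, λ = atan2(p_y, p_x) ≈ -6.94°.

≈ lat 41°N, lon 7°W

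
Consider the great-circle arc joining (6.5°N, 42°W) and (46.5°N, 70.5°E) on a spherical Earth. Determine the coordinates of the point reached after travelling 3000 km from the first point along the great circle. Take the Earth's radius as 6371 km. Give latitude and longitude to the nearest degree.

≈ (26°N, 23°W)

The haversine formula gives a central angle δ ≈ 1.751 rad (100.3°) between the endpoints. The total great-circle distance is δ·R ≈ 1.751 × 6371 ≈ 11158 km, so the target fraction is f = 3000/11158 ≈ 0.269.
Interpolate at f ≈ 0.269 with slerp weights a = sin((1−f)δ)/sin δ ≈ 0.974, b = sin(fδ)/sin δ ≈ 0.461.
p = a·p₁ + b·p₂ ≈ (0.825, -0.348, 0.445); φ = arcsin(p_z) ≈ 26.41°, λ = atan2(p_y, p_x) ≈ -22.89°.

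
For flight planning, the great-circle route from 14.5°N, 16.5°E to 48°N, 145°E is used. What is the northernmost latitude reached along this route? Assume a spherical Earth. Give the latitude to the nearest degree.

≈ 59°N

The great circle lies in the plane with unit normal n̂ = (p₁ × p₂)/|p₁ × p₂|.
Here n̂_z ≈ +0.519; the vertex latitude is φ_max = arccos|n̂_z| ≈ 58.7°.
Check via Clairaut: cos φ_max = |cos φ₁| · sin C = cos(14.5°)·sin(32.4°) ≈ 0.519, again giving ≈ 58.7°.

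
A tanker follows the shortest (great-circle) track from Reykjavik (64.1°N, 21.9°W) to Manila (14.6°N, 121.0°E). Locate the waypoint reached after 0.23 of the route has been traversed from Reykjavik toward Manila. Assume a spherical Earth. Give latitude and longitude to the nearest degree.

The haversine formula gives a central angle δ ≈ 1.681 rad (96.3°) between the endpoints.
Interpolate at f = 0.23 with slerp weights a = sin((1−f)δ)/sin δ ≈ 0.968, b = sin(fδ)/sin δ ≈ 0.379.
p = a·p₁ + b·p₂ ≈ (0.203, 0.157, 0.966); φ = arcsin(p_z) ≈ 75.12°, λ = atan2(p_y, p_x) ≈ 37.70°.

≈ (75°N, 38°E)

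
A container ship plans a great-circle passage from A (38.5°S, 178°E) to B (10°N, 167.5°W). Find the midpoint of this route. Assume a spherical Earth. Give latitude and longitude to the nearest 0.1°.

≈ (14.4°S, 173.9°W)

From cos δ = sin φ₁ sin φ₂ + cos φ₁ cos φ₂ cos Δλ, the central angle is δ ≈ 0.879 rad (50.4°).
Interpolate at f = 1/2 with slerp weights a = sin((1−f)δ)/sin δ ≈ 0.552, b = sin(fδ)/sin δ ≈ 0.552.
p = a·p₁ + b·p₂ ≈ (-0.963, -0.103, -0.248); φ = arcsin(p_z) ≈ -14.36°, λ = atan2(p_y, p_x) ≈ -173.92°.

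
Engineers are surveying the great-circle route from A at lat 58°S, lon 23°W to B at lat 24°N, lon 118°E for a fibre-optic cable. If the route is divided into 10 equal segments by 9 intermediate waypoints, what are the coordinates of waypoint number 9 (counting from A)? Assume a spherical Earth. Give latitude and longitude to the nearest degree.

≈ lat 12°N, lon 111°E

From cos δ = sin φ₁ sin φ₂ + cos φ₁ cos φ₂ cos Δλ, the central angle is δ ≈ 2.376 rad (136.1°).
Interpolate at f = 9/10 with slerp weights a = sin((1−f)δ)/sin δ ≈ 0.340, b = sin(fδ)/sin δ ≈ 1.217.
p = a·p₁ + b·p₂ ≈ (-0.356, 0.911, 0.207); φ = arcsin(p_z) ≈ 11.94°, λ = atan2(p_y, p_x) ≈ 111.35°.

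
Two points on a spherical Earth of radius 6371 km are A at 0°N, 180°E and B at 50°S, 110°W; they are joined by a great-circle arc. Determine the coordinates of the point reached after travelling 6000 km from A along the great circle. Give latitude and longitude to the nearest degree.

≈ 39°S, 140°W

Convert each endpoint to a unit vector on the sphere (x = cos φ cos λ, y = cos φ sin λ, z = sin φ).
The central angle between the endpoints is δ = arccos(p₁·p₂) ≈ 1.349 rad (77.3°). The total great-circle distance is δ·R ≈ 1.349 × 6371 ≈ 8595 km, so the target fraction is f = 6000/8595 ≈ 0.698.
Interpolate at f ≈ 0.698 with slerp weights a = sin((1−f)δ)/sin δ ≈ 0.406, b = sin(fδ)/sin δ ≈ 0.829.
p = a·p₁ + b·p₂ ≈ (-0.588, -0.501, -0.635); φ = arcsin(p_z) ≈ -39.42°, λ = atan2(p_y, p_x) ≈ -139.60°.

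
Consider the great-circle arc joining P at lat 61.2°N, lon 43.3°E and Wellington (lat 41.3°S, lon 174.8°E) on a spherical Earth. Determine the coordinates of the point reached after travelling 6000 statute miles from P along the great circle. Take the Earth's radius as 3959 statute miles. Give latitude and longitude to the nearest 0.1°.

The haversine formula gives a central angle δ ≈ 2.529 rad (144.9°) between the endpoints. The total great-circle distance is δ·R ≈ 2.529 × 3959 ≈ 10012 mi, so the target fraction is f = 6000/10012 ≈ 0.599.
Interpolate at f ≈ 0.599 with slerp weights a = sin((1−f)δ)/sin δ ≈ 1.476, b = sin(fδ)/sin δ ≈ 1.737.
p = a·p₁ + b·p₂ ≈ (-0.782, 0.606, 0.147); φ = arcsin(p_z) ≈ 8.47°, λ = atan2(p_y, p_x) ≈ 142.22°.

≈ lat 8.5°N, lon 142.2°E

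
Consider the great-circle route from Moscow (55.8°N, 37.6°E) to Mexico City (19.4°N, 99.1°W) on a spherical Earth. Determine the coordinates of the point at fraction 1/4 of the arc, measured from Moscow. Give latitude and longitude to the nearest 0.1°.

Write both endpoints as unit vectors p₁, p₂ with components (cos φ cos λ, cos φ sin λ, sin φ).
The central angle between the endpoints is δ = arccos(p₁·p₂) ≈ 1.682 rad (96.4°).
Interpolate at f = 1/4 with slerp weights a = sin((1−f)δ)/sin δ ≈ 0.959, b = sin(fδ)/sin δ ≈ 0.411.
p = a·p₁ + b·p₂ ≈ (0.366, -0.054, 0.929); φ = arcsin(p_z) ≈ 68.31°, λ = atan2(p_y, p_x) ≈ -8.38°.

≈ (68.3°N, 8.4°W)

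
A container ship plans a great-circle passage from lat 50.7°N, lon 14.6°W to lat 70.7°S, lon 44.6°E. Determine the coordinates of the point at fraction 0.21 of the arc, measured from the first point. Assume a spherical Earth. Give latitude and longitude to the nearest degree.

Convert each endpoint to a unit vector on the sphere (x = cos φ cos λ, y = cos φ sin λ, z = sin φ).
The central angle between the endpoints is δ = arccos(p₁·p₂) ≈ 2.244 rad (128.5°).
Interpolate at f = 0.21 with slerp weights a = sin((1−f)δ)/sin δ ≈ 1.253, b = sin(fδ)/sin δ ≈ 0.580.
p = a·p₁ + b·p₂ ≈ (0.904, -0.065, 0.422); φ = arcsin(p_z) ≈ 24.94°, λ = atan2(p_y, p_x) ≈ -4.13°.

≈ lat 25°N, lon 4°W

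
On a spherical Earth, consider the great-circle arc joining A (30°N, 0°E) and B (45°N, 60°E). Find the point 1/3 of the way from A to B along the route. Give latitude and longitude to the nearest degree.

The haversine formula gives a central angle δ ≈ 0.850 rad (48.7°) between the endpoints.
Interpolate at f = 1/3 with slerp weights a = sin((1−f)δ)/sin δ ≈ 0.715, b = sin(fδ)/sin δ ≈ 0.372.
p = a·p₁ + b·p₂ ≈ (0.750, 0.228, 0.620); φ = arcsin(p_z) ≈ 38.35°, λ = atan2(p_y, p_x) ≈ 16.89°.

≈ (38°N, 17°E)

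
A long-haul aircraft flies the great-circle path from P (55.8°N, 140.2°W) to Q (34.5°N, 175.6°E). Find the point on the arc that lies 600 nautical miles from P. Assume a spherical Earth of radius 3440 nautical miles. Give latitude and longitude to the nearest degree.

≈ (52°N, 156°W)

Convert each endpoint to a unit vector on the sphere (x = cos φ cos λ, y = cos φ sin λ, z = sin φ).
The central angle between the endpoints is δ = arccos(p₁·p₂) ≈ 0.643 rad (36.8°). The total great-circle distance is δ·R ≈ 0.643 × 3440 ≈ 2210 nmi, so the target fraction is f = 600/2210 ≈ 0.271.
Interpolate at f ≈ 0.271 with slerp weights a = sin((1−f)δ)/sin δ ≈ 0.753, b = sin(fδ)/sin δ ≈ 0.290.
p = a·p₁ + b·p₂ ≈ (-0.563, -0.253, 0.787); φ = arcsin(p_z) ≈ 51.89°, λ = atan2(p_y, p_x) ≈ -155.84°.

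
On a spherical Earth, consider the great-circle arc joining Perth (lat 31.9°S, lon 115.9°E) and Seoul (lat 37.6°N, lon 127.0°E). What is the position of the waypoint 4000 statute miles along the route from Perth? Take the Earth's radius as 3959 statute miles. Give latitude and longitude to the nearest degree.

The haversine formula gives a central angle δ ≈ 1.226 rad (70.3°) between the endpoints. The total great-circle distance is δ·R ≈ 1.226 × 3959 ≈ 4855 mi, so the target fraction is f = 4000/4855 ≈ 0.824.
Interpolate at f ≈ 0.824 with slerp weights a = sin((1−f)δ)/sin δ ≈ 0.228, b = sin(fδ)/sin δ ≈ 0.900.
p = a·p₁ + b·p₂ ≈ (-0.514, 0.743, 0.429); φ = arcsin(p_z) ≈ 25.38°, λ = atan2(p_y, p_x) ≈ 124.64°.

≈ lat 25°N, lon 125°E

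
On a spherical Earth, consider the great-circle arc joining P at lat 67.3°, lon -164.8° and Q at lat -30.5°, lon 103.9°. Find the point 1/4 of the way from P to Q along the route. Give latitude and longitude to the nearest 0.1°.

Convert each endpoint to a unit vector on the sphere (x = cos φ cos λ, y = cos φ sin λ, z = sin φ).
The central angle between the endpoints is δ = arccos(p₁·p₂) ≈ 2.067 rad (118.4°).
Interpolate at f = 1/4 with slerp weights a = sin((1−f)δ)/sin δ ≈ 1.137, b = sin(fδ)/sin δ ≈ 0.562.
p = a·p₁ + b·p₂ ≈ (-0.540, 0.355, 0.764); φ = arcsin(p_z) ≈ 49.78°, λ = atan2(p_y, p_x) ≈ 146.68°.

≈ lat 49.8°, lon 146.7°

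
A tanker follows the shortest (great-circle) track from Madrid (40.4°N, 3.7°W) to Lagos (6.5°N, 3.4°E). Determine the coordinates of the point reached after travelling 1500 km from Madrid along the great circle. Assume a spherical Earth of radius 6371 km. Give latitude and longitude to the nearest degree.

≈ 27°N, 0°E

Convert each endpoint to a unit vector on the sphere (x = cos φ cos λ, y = cos φ sin λ, z = sin φ).
The central angle between the endpoints is δ = arccos(p₁·p₂) ≈ 0.602 rad (34.5°). The total great-circle distance is δ·R ≈ 0.602 × 6371 ≈ 3835 km, so the target fraction is f = 1500/3835 ≈ 0.391.
Interpolate at f ≈ 0.391 with slerp weights a = sin((1−f)δ)/sin δ ≈ 0.633, b = sin(fδ)/sin δ ≈ 0.412.
p = a·p₁ + b·p₂ ≈ (0.890, -0.007, 0.457); φ = arcsin(p_z) ≈ 27.18°, λ = atan2(p_y, p_x) ≈ -0.44°.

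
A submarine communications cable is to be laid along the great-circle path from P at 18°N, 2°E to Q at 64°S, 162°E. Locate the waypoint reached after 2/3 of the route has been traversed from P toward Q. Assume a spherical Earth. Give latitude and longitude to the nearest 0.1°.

≈ 67.0°S, 33.0°E

Convert each endpoint to a unit vector on the sphere (x = cos φ cos λ, y = cos φ sin λ, z = sin φ).
The central angle between the endpoints is δ = arccos(p₁·p₂) ≈ 2.304 rad (132.0°).
Interpolate at f = 2/3 with slerp weights a = sin((1−f)δ)/sin δ ≈ 0.935, b = sin(fδ)/sin δ ≈ 1.345.
p = a·p₁ + b·p₂ ≈ (0.328, 0.213, -0.920); φ = arcsin(p_z) ≈ -66.96°, λ = atan2(p_y, p_x) ≈ 33.03°.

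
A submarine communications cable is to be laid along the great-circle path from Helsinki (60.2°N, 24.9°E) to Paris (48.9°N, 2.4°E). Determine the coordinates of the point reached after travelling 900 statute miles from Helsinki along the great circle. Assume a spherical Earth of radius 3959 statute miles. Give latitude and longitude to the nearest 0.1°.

≈ (51.9°N, 6.7°E)

Write both endpoints as unit vectors p₁, p₂ with components (cos φ cos λ, cos φ sin λ, sin φ).
The central angle between the endpoints is δ = arccos(p₁·p₂) ≈ 0.299 rad (17.1°). The total great-circle distance is δ·R ≈ 0.299 × 3959 ≈ 1182 mi, so the target fraction is f = 900/1182 ≈ 0.761.
Interpolate at f ≈ 0.761 with slerp weights a = sin((1−f)δ)/sin δ ≈ 0.242, b = sin(fδ)/sin δ ≈ 0.766.
p = a·p₁ + b·p₂ ≈ (0.612, 0.072, 0.787); φ = arcsin(p_z) ≈ 51.94°, λ = atan2(p_y, p_x) ≈ 6.68°.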